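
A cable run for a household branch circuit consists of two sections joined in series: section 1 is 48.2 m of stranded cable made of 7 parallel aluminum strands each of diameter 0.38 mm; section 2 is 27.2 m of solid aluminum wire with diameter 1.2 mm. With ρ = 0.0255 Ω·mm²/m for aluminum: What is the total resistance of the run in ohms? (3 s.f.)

2.16 Ω

ρ = 0.0255 Ω·mm²/m = 2.55×10^-8 Ω·m
Section 1: A_strand = π(1.9000e-04)² = 1.134e-07 m²; R₁ = ρL/(N·A_s) = (2.55×10^-8)(48.2)/(7×1.134e-07) = 1.548 Ω
Section 2: A = π(d/2)² = π(6.0000e-04 m)² = 1.131e-06 m²
R₂ = (2.55×10^-8)(27.2)/(1.131e-06) = 0.6133 Ω
R = R₁ + R₂ = 2.16 Ω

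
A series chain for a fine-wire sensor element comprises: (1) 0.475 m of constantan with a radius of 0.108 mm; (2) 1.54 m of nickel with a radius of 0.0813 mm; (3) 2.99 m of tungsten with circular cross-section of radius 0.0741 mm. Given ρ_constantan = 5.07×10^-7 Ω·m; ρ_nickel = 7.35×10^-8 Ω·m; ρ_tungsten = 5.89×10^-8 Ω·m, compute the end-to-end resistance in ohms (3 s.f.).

22.2 Ω

Seg 1: A = πr² = π(1.0800e-04 m)² = 3.664e-08 m²
R_1 = (5.07×10^-7)(0.475)/(3.664e-08) = 6.572 Ω
Seg 2: A = πr² = π(8.1300e-05 m)² = 2.076e-08 m²
R_2 = (7.35×10^-8)(1.54)/(2.076e-08) = 5.451 Ω
Seg 3: A = πr² = π(7.4100e-05 m)² = 1.725e-08 m²
R_3 = (5.89×10^-8)(2.99)/(1.725e-08) = 10.21 Ω
R_total = R_1 + R_2 + R_3 = 22.2 Ω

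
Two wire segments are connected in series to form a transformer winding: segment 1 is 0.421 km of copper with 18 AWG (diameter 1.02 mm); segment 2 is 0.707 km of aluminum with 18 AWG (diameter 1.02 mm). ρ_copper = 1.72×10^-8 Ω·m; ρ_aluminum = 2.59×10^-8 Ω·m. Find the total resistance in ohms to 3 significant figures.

31.3 Ω

Segment 1: A = π(1.02/2 mm)² = π(5.1000e-04 m)² = 8.171e-07 m²
R₁ = ρL/A = (1.72×10^-8)(421)/(8.171e-07) = 8.862 Ω
R₂ = (2.59×10^-8)(707)/(8.171e-07) = 22.41 Ω
R = R₁ + R₂ = 31.3 Ω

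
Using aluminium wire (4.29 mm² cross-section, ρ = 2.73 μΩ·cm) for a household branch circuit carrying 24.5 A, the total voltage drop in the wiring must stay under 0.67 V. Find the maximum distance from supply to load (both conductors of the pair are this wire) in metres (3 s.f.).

ρ = 2.73 μΩ·cm = 2.73×10^-8 Ω·m
A = 4.29 mm² = 4.290e-06 m²
L_max = V_max·A/(2·ρI) = (0.67)(4.290e-06)/(2×2.73×10^-8×24.5) = 2.15 m

2.15 m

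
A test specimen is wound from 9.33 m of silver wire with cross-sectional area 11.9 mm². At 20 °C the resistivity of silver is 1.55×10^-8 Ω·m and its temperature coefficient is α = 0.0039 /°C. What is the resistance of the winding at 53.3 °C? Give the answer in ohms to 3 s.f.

0.0137 Ω

A = 11.9 mm² = 1.190e-05 m²
R₍20°C₎ = ρL/A = (1.55×10^-8)(9.33)/(1.190e-05) = 0.01215 Ω
R = R₀(1 + αΔT) = 0.01215(1 + 0.0039×33.3) = 0.0137 Ω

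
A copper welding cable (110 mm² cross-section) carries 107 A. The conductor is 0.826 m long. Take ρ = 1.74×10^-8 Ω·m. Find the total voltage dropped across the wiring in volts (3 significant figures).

0.0140 V

A = 110 mm² = 1.100e-04 m²
R = ρL/A = (1.74×10^-8)(0.826)/(1.100e-04) = 1.307×10^-4 Ω
V = IR = 107 × 1.307×10^-4 = 0.0140 V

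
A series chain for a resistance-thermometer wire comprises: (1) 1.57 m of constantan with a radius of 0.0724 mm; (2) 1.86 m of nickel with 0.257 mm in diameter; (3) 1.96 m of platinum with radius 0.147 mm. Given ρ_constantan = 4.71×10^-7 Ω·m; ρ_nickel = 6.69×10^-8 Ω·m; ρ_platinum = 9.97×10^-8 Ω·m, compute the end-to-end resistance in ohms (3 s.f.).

50.2 Ω

Seg 1: A = πr² = π(7.2400e-05 m)² = 1.647e-08 m²
R_1 = (4.71×10^-7)(1.57)/(1.647e-08) = 44.9 Ω
Seg 2: A = π(d/2)² = π(1.2850e-04 m)² = 5.187e-08 m²
R_2 = (6.69×10^-8)(1.86)/(5.187e-08) = 2.399 Ω
Seg 3: A = πr² = π(1.4700e-04 m)² = 6.789e-08 m²
R_3 = (9.97×10^-8)(1.96)/(6.789e-08) = 2.879 Ω
R_total = R_1 + R_2 + R_3 = 50.2 Ω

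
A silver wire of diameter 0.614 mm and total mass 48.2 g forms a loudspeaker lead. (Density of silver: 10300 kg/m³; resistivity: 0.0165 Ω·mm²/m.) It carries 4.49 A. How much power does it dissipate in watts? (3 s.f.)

ρ = 0.0165 Ω·mm²/m = 1.65×10^-8 Ω·m
A = π(d/2)² = π(3.0700e-04 m)² = 2.9609e-07 m²
L = m/(density·A) = 0.0482/(10300×2.9609e-07) = 15.8 m
R = ρL/A = (1.65×10^-8)(15.8)/(2.9609e-07) = 0.8807 Ω
P = I²R = (4.49)² × 0.8807 = 17.8 W

17.8 W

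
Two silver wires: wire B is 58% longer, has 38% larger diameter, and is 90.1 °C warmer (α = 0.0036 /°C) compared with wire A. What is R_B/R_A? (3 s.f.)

1.10

R ∝ ρL/d² with ρ ∝ (1+αΔT), so R_B/R_A = (1 + 58/100) × (1 + 38/100)⁻² × (1 + 0.0036×90.1)
= 1.58 × 0.5251 × 1.324 = 1.10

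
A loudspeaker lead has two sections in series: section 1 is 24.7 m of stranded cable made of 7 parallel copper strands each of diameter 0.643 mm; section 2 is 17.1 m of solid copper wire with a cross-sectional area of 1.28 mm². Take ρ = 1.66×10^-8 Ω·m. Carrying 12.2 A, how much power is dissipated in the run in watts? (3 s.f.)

Section 1: A_strand = π(3.2150e-04)² = 3.247e-07 m²; R₁ = ρL/(N·A_s) = (1.66×10^-8)(24.7)/(7×3.247e-07) = 0.1804 Ω
Section 2: A = 1.28 mm² = 1.280e-06 m²
R₂ = (1.66×10^-8)(17.1)/(1.280e-06) = 0.2218 Ω
R = R₁ + R₂ = 0.4021 Ω
P = I²R = (12.2)² × 0.4021 = 59.9 W

59.9 W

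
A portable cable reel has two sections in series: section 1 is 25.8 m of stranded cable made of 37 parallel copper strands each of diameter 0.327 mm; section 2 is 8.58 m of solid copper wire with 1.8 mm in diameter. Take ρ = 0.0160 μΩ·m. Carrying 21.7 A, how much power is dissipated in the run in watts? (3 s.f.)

88.0 W

ρ = 0.0160 μΩ·m = 1.60×10^-8 Ω·m
Section 1: A_strand = π(1.6350e-04)² = 8.398e-08 m²; R₁ = ρL/(N·A_s) = (1.60×10^-8)(25.8)/(37×8.398e-08) = 0.1328 Ω
Section 2: A = π(d/2)² = π(9.0000e-04 m)² = 2.545e-06 m²
R₂ = (1.60×10^-8)(8.58)/(2.545e-06) = 0.05395 Ω
R = R₁ + R₂ = 0.1868 Ω
P = I²R = (21.7)² × 0.1868 = 88.0 W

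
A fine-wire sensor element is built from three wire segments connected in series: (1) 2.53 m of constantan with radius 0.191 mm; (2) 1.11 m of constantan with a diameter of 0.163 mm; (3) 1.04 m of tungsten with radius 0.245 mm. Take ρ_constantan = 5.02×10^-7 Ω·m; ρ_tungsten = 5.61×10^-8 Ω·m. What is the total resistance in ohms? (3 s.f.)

Seg 1: A = πr² = π(1.9100e-04 m)² = 1.146e-07 m²
R_1 = (5.02×10^-7)(2.53)/(1.146e-07) = 11.08 Ω
Seg 2: A = π(d/2)² = π(8.1500e-05 m)² = 2.087e-08 m²
R_2 = (5.02×10^-7)(1.11)/(2.087e-08) = 26.7 Ω
Seg 3: A = πr² = π(2.4500e-04 m)² = 1.886e-07 m²
R_3 = (5.61×10^-8)(1.04)/(1.886e-07) = 0.3094 Ω
R_total = R_1 + R_2 + R_3 = 38.1 Ω

38.1 Ω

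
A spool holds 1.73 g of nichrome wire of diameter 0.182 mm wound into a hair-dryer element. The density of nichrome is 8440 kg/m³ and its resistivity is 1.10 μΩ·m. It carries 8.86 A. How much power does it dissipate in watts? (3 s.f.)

26200 W

ρ = 1.10 μΩ·m = 1.10×10^-6 Ω·m
A = π(d/2)² = π(9.1000e-05 m)² = 2.6016e-08 m²
L = m/(density·A) = 0.00173/(8440×2.6016e-08) = 7.879 m
R = ρL/A = (1.10×10^-6)(7.879)/(2.6016e-08) = 333.1 Ω
P = I²R = (8.86)² × 333.1 = 26200 W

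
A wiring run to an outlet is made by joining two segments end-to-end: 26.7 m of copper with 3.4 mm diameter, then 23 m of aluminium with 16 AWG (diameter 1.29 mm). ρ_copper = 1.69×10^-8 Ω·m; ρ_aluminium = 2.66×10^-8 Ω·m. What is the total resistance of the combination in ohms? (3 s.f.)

0.518 Ω

Segment 1: A = π(d/2)² = π(1.7000e-03 m)² = 9.079e-06 m²
R₁ = ρL/A = (1.69×10^-8)(26.7)/(9.079e-06) = 0.0497 Ω
Segment 2: A = π(1.29/2 mm)² = π(6.4500e-04 m)² = 1.307e-06 m²
R₂ = (2.66×10^-8)(23)/(1.307e-06) = 0.4681 Ω
R = R₁ + R₂ = 0.518 Ω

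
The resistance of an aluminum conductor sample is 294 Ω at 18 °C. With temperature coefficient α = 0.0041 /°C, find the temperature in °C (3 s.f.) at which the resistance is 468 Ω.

162 °C

R = R₀(1 + α(T − T₀)) ⇒ T = T₀ + (R/R₀ − 1)/α
T = 18 + (468/294 − 1)/0.0041 = 18 + (0.5918)/0.0041 = 162 °C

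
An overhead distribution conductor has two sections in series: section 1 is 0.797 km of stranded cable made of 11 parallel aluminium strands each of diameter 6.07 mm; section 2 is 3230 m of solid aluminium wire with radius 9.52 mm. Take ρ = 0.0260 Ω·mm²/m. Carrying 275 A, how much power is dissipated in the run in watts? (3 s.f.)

27200 W

ρ = 0.0260 Ω·mm²/m = 2.60×10^-8 Ω·m
Section 1: A_strand = π(3.0350e-03)² = 2.894e-05 m²; R₁ = ρL/(N·A_s) = (2.60×10^-8)(797)/(11×2.894e-05) = 0.0651 Ω
Section 2: A = πr² = π(9.5200e-03 m)² = 2.847e-04 m²
R₂ = (2.60×10^-8)(3230)/(2.847e-04) = 0.295 Ω
R = R₁ + R₂ = 0.3601 Ω
P = I²R = (275)² × 0.3601 = 27200 W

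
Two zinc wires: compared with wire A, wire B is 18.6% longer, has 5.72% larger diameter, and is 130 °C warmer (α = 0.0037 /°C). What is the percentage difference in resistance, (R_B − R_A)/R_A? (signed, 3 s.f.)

R ∝ ρL/d² with ρ ∝ (1+αΔT), so R_B/R_A = (1 + 18.6/100) × (1 + 5.72/100)⁻² × (1 + 0.0037×130)
= 1.186 × 0.8947 × 1.481 = 1.571
(R_B − R_A)/R_A = 1.571 − 1 = 57.2%

57.2%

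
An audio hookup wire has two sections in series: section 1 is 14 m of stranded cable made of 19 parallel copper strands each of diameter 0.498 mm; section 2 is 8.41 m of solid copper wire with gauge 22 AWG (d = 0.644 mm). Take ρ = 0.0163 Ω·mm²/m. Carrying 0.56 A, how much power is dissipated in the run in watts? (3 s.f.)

ρ = 0.0163 Ω·mm²/m = 1.63×10^-8 Ω·m
Section 1: A_strand = π(2.4900e-04)² = 1.948e-07 m²; R₁ = ρL/(N·A_s) = (1.63×10^-8)(14)/(19×1.948e-07) = 0.06166 Ω
Section 2: A = π(0.644/2 mm)² = π(3.2200e-04 m)² = 3.257e-07 m²
R₂ = (1.63×10^-8)(8.41)/(3.257e-07) = 0.4208 Ω
R = R₁ + R₂ = 0.4825 Ω
P = I²R = (0.56)² × 0.4825 = 0.151 W

0.151 W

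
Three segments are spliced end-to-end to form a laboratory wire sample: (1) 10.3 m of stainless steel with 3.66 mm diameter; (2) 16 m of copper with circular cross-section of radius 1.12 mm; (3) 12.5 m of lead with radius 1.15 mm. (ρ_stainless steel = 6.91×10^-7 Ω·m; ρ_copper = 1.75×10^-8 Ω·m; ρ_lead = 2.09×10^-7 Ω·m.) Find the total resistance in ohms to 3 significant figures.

Seg 1: A = π(d/2)² = π(1.8300e-03 m)² = 1.052e-05 m²
R_1 = (6.91×10^-7)(10.3)/(1.052e-05) = 0.6765 Ω
Seg 2: A = πr² = π(1.1200e-03 m)² = 3.941e-06 m²
R_2 = (1.75×10^-8)(16)/(3.941e-06) = 0.07105 Ω
Seg 3: A = πr² = π(1.1500e-03 m)² = 4.155e-06 m²
R_3 = (2.09×10^-7)(12.5)/(4.155e-06) = 0.6288 Ω
R_total = R_1 + R_2 + R_3 = 1.38 Ω

1.38 Ω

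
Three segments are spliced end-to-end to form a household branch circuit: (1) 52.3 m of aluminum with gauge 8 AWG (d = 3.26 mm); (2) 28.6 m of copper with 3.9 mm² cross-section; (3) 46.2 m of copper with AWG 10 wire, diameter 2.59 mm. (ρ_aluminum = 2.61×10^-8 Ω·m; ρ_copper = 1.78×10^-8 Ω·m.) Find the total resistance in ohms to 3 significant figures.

0.450 Ω

Seg 1: A = π(3.26/2 mm)² = π(1.6300e-03 m)² = 8.347e-06 m²
R_1 = (2.61×10^-8)(52.3)/(8.347e-06) = 0.1635 Ω
Seg 2: A = 3.9 mm² = 3.900e-06 m²
R_2 = (1.78×10^-8)(28.6)/(3.900e-06) = 0.1305 Ω
Seg 3: A = π(2.59/2 mm)² = π(1.2950e-03 m)² = 5.269e-06 m²
R_3 = (1.78×10^-8)(46.2)/(5.269e-06) = 0.1561 Ω
R_total = R_1 + R_2 + R_3 = 0.450 Ω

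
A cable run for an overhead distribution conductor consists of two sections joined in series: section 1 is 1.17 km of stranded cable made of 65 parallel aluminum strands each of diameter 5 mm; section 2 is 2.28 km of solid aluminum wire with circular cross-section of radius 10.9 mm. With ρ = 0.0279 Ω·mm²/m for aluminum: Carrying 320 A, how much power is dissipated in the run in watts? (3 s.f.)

20100 W

ρ = 0.0279 Ω·mm²/m = 2.79×10^-8 Ω·m
Section 1: A_strand = π(2.5000e-03)² = 1.963e-05 m²; R₁ = ρL/(N·A_s) = (2.79×10^-8)(1170)/(65×1.963e-05) = 0.02558 Ω
Section 2: A = πr² = π(1.0900e-02 m)² = 3.733e-04 m²
R₂ = (2.79×10^-8)(2280)/(3.733e-04) = 0.1704 Ω
R = R₁ + R₂ = 0.196 Ω
P = I²R = (320)² × 0.196 = 20100 W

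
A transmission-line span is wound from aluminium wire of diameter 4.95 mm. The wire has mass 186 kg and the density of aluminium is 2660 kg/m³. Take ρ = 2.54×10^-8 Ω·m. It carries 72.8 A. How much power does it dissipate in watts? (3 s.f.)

25400 W

A = π(d/2)² = π(2.4750e-03 m)² = 1.9244e-05 m²
L = m/(density·A) = 186/(2660×1.9244e-05) = 3634 m
R = ρL/A = (2.54×10^-8)(3634)/(1.9244e-05) = 4.796 Ω
P = I²R = (72.8)² × 4.796 = 25400 W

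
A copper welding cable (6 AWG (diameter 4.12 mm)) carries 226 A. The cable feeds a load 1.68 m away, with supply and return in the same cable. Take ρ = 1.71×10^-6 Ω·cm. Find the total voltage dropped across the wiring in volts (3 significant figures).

ρ = 1.71×10^-6 Ω·cm = 1.71×10^-8 Ω·m
A = π(4.12/2 mm)² = π(2.0600e-03 m)² = 1.333e-05 m²
Total conductor length (both ways) L = 2 × 1.68 = 3.36 m
R = ρL/A = (1.71×10^-8)(3.36)/(1.333e-05) = 0.00431 Ω
V = IR = 226 × 0.00431 = 0.974 V

0.974 V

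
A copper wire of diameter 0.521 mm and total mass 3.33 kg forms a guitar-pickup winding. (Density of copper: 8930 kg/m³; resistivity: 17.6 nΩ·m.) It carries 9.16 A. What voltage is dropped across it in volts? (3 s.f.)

ρ = 17.6 nΩ·m = 1.76×10^-8 Ω·m
A = π(d/2)² = π(2.6050e-04 m)² = 2.1319e-07 m²
L = m/(density·A) = 3.33/(8930×2.1319e-07) = 1749 m
R = ρL/A = (1.76×10^-8)(1749)/(2.1319e-07) = 144.4 Ω
V = IR = 9.16 × 144.4 = 1320 V

1320 V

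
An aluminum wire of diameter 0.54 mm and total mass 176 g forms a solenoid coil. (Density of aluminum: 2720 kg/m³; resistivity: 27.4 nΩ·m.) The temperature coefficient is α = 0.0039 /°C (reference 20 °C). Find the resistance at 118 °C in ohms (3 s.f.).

ρ = 27.4 nΩ·m = 2.74×10^-8 Ω·m
A = π(d/2)² = π(2.7000e-04 m)² = 2.2902e-07 m²
L = m/(density·A) = 0.176/(2720×2.2902e-07) = 282.5 m
R = ρL/A = (2.74×10^-8)(282.5)/(2.2902e-07) = 33.8 Ω
R(118 °C) = 33.8 × (1 + 0.0039×98) = 46.7 Ω

46.7 Ω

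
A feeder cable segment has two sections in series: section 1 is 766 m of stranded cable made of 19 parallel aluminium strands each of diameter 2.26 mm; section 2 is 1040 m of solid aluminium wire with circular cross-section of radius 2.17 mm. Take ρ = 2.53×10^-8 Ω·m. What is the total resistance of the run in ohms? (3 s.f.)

2.03 Ω

Section 1: A_strand = π(1.1300e-03)² = 4.011e-06 m²; R₁ = ρL/(N·A_s) = (2.53×10^-8)(766)/(19×4.011e-06) = 0.2543 Ω
Section 2: A = πr² = π(2.1700e-03 m)² = 1.479e-05 m²
R₂ = (2.53×10^-8)(1040)/(1.479e-05) = 1.779 Ω
R = R₁ + R₂ = 2.03 Ω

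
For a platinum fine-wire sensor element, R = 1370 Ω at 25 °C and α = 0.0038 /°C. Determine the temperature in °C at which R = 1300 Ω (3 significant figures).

R = R₀(1 + α(T − T₀)) ⇒ T = T₀ + (R/R₀ − 1)/α
T = 25 + (1300/1370 − 1)/0.0038 = 25 + (-0.05109)/0.0038 = 11.6 °C

11.6 °C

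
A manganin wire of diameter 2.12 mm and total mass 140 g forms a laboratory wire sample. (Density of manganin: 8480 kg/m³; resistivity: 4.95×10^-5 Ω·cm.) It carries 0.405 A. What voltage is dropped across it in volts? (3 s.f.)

ρ = 4.95×10^-5 Ω·cm = 4.95×10^-7 Ω·m
A = π(d/2)² = π(1.0600e-03 m)² = 3.5299e-06 m²
L = m/(density·A) = 0.14/(8480×3.5299e-06) = 4.677 m
R = ρL/A = (4.95×10^-7)(4.677)/(3.5299e-06) = 0.6559 Ω
V = IR = 0.405 × 0.6559 = 0.266 V

0.266 V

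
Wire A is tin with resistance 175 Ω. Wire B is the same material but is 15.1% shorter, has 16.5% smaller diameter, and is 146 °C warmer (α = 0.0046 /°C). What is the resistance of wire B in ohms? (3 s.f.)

356 Ω

R ∝ ρL/d² with ρ ∝ (1+αΔT), so R_B/R_A = (1 − 15.1/100) × (1 − 16.5/100)⁻² × (1 + 0.0046×146)
= 0.849 × 1.434 × 1.672 = 2.035
R_B = 2.035 × 175 = 356 Ω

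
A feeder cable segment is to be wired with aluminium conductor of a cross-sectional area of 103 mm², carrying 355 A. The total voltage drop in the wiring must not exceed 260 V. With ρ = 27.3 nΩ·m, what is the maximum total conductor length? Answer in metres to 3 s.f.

2760 m

ρ = 27.3 nΩ·m = 2.73×10^-8 Ω·m
A = 103 mm² = 1.030e-04 m²
L_max = V_max·A/(1·ρI) = (260)(1.030e-04)/(2.73×10^-8×355) = 2760 m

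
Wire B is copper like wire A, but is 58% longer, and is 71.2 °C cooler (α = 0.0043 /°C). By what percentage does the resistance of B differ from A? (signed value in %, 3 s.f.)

R ∝ ρL/d² with ρ ∝ (1+αΔT), so R_B/R_A = (1 + 58/100) × (1 − 0.0043×71.2)
= 1.58 × 0.6938 = 1.096
(R_B − R_A)/R_A = 1.096 − 1 = 9.63%

9.63%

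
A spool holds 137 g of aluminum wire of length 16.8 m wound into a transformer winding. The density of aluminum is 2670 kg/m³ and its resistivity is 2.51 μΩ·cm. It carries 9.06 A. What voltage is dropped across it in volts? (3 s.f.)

1.25 V

ρ = 2.51 μΩ·cm = 2.51×10^-8 Ω·m
A = m/(density·L) = 0.137/(2670×16.8) = 3.0542e-06 m²
R = ρL/A = (2.51×10^-8)(16.8)/(3.0542e-06) = 0.1381 Ω
V = IR = 9.06 × 0.1381 = 1.25 V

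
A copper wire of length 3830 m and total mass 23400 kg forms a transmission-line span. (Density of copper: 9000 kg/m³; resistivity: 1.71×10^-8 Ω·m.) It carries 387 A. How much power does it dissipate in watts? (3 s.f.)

A = m/(density·L) = 23400/(9000×3830) = 6.7885e-04 m²
R = ρL/A = (1.71×10^-8)(3830)/(6.7885e-04) = 0.09648 Ω
P = I²R = (387)² × 0.09648 = 14400 W

14400 W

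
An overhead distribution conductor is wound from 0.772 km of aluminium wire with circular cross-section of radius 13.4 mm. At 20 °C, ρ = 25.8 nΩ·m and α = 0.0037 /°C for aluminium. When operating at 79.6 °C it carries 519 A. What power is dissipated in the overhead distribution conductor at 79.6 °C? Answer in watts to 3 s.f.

11600 W

ρ = 25.8 nΩ·m = 2.58×10^-8 Ω·m
A = πr² = π(1.3400e-02 m)² = 5.641e-04 m²
R₍20₎ = ρL/A = (2.58×10^-8)(772)/(5.641e-04) = 0.03531 Ω
R₍79.6₎ = R₍20₎(1 + αΔT) = 0.03531 × (1 + 0.0037×59.6) = 0.04309 Ω
P = I²R = (519)² × 0.04309 = 11600 W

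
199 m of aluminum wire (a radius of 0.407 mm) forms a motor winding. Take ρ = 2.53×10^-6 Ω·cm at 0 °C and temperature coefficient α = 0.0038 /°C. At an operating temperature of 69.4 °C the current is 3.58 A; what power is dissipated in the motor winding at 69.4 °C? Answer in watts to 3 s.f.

ρ = 2.53×10^-6 Ω·cm = 2.53×10^-8 Ω·m
A = πr² = π(4.0700e-04 m)² = 5.204e-07 m²
R₍0₎ = ρL/A = (2.53×10^-8)(199)/(5.204e-07) = 9.675 Ω
R₍69.4₎ = R₍0₎(1 + αΔT) = 9.675 × (1 + 0.0038×69.4) = 12.23 Ω
P = I²R = (3.58)² × 12.23 = 157 W

157 W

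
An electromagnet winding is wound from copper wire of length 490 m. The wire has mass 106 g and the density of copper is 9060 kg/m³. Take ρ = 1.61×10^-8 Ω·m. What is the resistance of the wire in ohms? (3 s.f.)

330 Ω

A = m/(density·L) = 0.106/(9060×490) = 2.3877e-08 m²
R = ρL/A = (1.61×10^-8)(490)/(2.3877e-08) = 330 Ω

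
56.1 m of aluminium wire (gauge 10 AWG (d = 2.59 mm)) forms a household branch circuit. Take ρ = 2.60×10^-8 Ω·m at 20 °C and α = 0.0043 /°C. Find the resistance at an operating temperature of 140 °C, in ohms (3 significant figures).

0.420 Ω

A = π(2.59/2 mm)² = π(1.2950e-03 m)² = 5.269e-06 m²
R₍20°C₎ = ρL/A = (2.60×10^-8)(56.1)/(5.269e-06) = 0.2769 Ω
R = R₀(1 + αΔT) = 0.2769(1 + 0.0043×120) = 0.420 Ω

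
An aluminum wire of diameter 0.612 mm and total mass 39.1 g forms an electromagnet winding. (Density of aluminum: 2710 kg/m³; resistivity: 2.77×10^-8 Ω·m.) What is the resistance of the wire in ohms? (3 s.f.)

A = π(d/2)² = π(3.0600e-04 m)² = 2.9417e-07 m²
L = m/(density·A) = 0.0391/(2710×2.9417e-07) = 49.05 m
R = ρL/A = (2.77×10^-8)(49.05)/(2.9417e-07) = 4.62 Ω

4.62 Ω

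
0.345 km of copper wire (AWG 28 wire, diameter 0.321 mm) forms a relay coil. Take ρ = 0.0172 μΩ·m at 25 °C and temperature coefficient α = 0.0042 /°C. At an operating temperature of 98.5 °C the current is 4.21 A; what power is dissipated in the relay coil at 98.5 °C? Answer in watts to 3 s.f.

1700 W

ρ = 0.0172 μΩ·m = 1.72×10^-8 Ω·m
A = π(0.321/2 mm)² = π(1.6050e-04 m)² = 8.093e-08 m²
R₍25₎ = ρL/A = (1.72×10^-8)(345)/(8.093e-08) = 73.32 Ω
R₍98.5₎ = R₍25₎(1 + αΔT) = 73.32 × (1 + 0.0042×73.5) = 95.96 Ω
P = I²R = (4.21)² × 95.96 = 1700 W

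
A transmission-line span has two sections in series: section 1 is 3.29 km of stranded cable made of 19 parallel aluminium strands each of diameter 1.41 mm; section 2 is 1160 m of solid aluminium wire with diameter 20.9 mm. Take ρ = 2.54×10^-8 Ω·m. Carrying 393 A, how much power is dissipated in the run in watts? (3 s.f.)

Section 1: A_strand = π(7.0500e-04)² = 1.561e-06 m²; R₁ = ρL/(N·A_s) = (2.54×10^-8)(3290)/(19×1.561e-06) = 2.817 Ω
Section 2: A = π(d/2)² = π(1.0450e-02 m)² = 3.431e-04 m²
R₂ = (2.54×10^-8)(1160)/(3.431e-04) = 0.08588 Ω
R = R₁ + R₂ = 2.903 Ω
P = I²R = (393)² × 2.903 = 4.48×10^5 W

4.48×10^5 W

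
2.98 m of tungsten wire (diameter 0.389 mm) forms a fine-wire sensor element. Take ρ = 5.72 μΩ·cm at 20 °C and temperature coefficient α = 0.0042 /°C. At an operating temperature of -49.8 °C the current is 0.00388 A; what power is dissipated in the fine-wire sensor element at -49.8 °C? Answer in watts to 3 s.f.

ρ = 5.72 μΩ·cm = 5.72×10^-8 Ω·m
A = π(d/2)² = π(1.9450e-04 m)² = 1.188e-07 m²
R₍20₎ = ρL/A = (5.72×10^-8)(2.98)/(1.188e-07) = 1.434 Ω
R₍-49.8₎ = R₍20₎(1 + αΔT) = 1.434 × (1 + 0.0042×-69.8) = 1.014 Ω
P = I²R = (0.00388)² × 1.014 = 1.53×10^-5 W

1.53×10^-5 W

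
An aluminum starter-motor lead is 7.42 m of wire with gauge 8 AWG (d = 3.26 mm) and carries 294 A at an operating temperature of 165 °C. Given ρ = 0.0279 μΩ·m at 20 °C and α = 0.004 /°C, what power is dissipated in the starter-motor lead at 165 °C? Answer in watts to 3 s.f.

ρ = 0.0279 μΩ·m = 2.79×10^-8 Ω·m
A = π(3.26/2 mm)² = π(1.6300e-03 m)² = 8.347e-06 m²
R₍20₎ = ρL/A = (2.79×10^-8)(7.42)/(8.347e-06) = 0.0248 Ω
R₍165₎ = R₍20₎(1 + αΔT) = 0.0248 × (1 + 0.004×145) = 0.03919 Ω
P = I²R = (294)² × 0.03919 = 3390 W

3390 W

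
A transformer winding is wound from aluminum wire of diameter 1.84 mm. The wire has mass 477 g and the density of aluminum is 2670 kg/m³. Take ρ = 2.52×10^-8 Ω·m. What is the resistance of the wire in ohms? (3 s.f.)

A = π(d/2)² = π(9.2000e-04 m)² = 2.6590e-06 m²
L = m/(density·A) = 0.477/(2670×2.6590e-06) = 67.19 m
R = ρL/A = (2.52×10^-8)(67.19)/(2.6590e-06) = 0.637 Ω

0.637 Ω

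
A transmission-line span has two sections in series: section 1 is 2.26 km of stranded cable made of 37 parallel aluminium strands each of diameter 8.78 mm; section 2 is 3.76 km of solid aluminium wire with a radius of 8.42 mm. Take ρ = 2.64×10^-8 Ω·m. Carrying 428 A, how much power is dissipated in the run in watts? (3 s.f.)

Section 1: A_strand = π(4.3900e-03)² = 6.055e-05 m²; R₁ = ρL/(N·A_s) = (2.64×10^-8)(2260)/(37×6.055e-05) = 0.02663 Ω
Section 2: A = πr² = π(8.4200e-03 m)² = 2.227e-04 m²
R₂ = (2.64×10^-8)(3760)/(2.227e-04) = 0.4457 Ω
R = R₁ + R₂ = 0.4723 Ω
P = I²R = (428)² × 0.4723 = 86500 W

86500 W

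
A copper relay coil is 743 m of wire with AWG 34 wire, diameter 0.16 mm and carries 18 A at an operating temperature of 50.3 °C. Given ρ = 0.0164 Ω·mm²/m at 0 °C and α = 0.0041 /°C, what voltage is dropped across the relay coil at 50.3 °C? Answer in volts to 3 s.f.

ρ = 0.0164 Ω·mm²/m = 1.64×10^-8 Ω·m
A = π(0.16/2 mm)² = π(8.0000e-05 m)² = 2.011e-08 m²
R₍0₎ = ρL/A = (1.64×10^-8)(743)/(2.011e-08) = 606 Ω
R₍50.3₎ = R₍0₎(1 + αΔT) = 606 × (1 + 0.0041×50.3) = 731 Ω
V = IR = 18 × 731 = 13200 V

13200 V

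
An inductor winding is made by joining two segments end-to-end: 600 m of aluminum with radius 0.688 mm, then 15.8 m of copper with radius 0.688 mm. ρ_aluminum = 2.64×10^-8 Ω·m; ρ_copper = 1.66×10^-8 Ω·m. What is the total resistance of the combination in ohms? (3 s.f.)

Segment 1: A = πr² = π(6.8800e-04 m)² = 1.487e-06 m²
R₁ = ρL/A = (2.64×10^-8)(600)/(1.487e-06) = 10.65 Ω
R₂ = (1.66×10^-8)(15.8)/(1.487e-06) = 0.1764 Ω
R = R₁ + R₂ = 10.8 Ω

10.8 Ω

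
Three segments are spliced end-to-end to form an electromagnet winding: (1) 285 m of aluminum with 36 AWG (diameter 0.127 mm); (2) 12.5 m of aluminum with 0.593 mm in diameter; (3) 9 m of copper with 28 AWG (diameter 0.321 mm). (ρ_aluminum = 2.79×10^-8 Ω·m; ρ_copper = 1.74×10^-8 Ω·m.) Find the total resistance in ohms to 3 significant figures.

Seg 1: A = π(0.127/2 mm)² = π(6.3500e-05 m)² = 1.267e-08 m²
R_1 = (2.79×10^-8)(285)/(1.267e-08) = 627.7 Ω
Seg 2: A = π(d/2)² = π(2.9650e-04 m)² = 2.762e-07 m²
R_2 = (2.79×10^-8)(12.5)/(2.762e-07) = 1.263 Ω
Seg 3: A = π(0.321/2 mm)² = π(1.6050e-04 m)² = 8.093e-08 m²
R_3 = (1.74×10^-8)(9)/(8.093e-08) = 1.935 Ω
R_total = R_1 + R_2 + R_3 = 631 Ω

631 Ω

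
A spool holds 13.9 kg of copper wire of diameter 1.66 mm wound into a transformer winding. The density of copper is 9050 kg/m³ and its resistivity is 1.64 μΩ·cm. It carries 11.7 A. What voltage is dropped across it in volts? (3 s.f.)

ρ = 1.64 μΩ·cm = 1.64×10^-8 Ω·m
A = π(d/2)² = π(8.3000e-04 m)² = 2.1642e-06 m²
L = m/(density·A) = 13.9/(9050×2.1642e-06) = 709.7 m
R = ρL/A = (1.64×10^-8)(709.7)/(2.1642e-06) = 5.378 Ω
V = IR = 11.7 × 5.378 = 62.9 V

62.9 V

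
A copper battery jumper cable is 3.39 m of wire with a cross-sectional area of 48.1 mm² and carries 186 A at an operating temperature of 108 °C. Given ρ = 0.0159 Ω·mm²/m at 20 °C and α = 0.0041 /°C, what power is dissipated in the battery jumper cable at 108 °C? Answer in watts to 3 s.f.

52.8 W

ρ = 0.0159 Ω·mm²/m = 1.59×10^-8 Ω·m
A = 48.1 mm² = 4.810e-05 m²
R₍20₎ = ρL/A = (1.59×10^-8)(3.39)/(4.810e-05) = 0.001121 Ω
R₍108₎ = R₍20₎(1 + αΔT) = 0.001121 × (1 + 0.0041×88) = 0.001525 Ω
P = I²R = (186)² × 0.001525 = 52.8 W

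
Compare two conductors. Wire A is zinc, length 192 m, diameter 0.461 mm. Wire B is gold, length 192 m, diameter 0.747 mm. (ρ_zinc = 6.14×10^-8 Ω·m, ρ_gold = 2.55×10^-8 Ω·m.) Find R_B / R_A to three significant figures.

R ∝ ρL/d², so R_B/R_A = (ρ_B/ρ_A) × (d_A/d_B)²
= (2.55×10^-8/6.14×10^-8) × (0.461/0.747)² = 0.158

0.158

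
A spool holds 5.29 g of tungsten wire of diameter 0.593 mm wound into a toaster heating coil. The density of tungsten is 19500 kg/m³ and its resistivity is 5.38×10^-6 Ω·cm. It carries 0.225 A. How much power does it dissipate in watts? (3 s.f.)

ρ = 5.38×10^-6 Ω·cm = 5.38×10^-8 Ω·m
A = π(d/2)² = π(2.9650e-04 m)² = 2.7618e-07 m²
L = m/(density·A) = 0.00529/(19500×2.7618e-07) = 0.9822 m
R = ρL/A = (5.38×10^-8)(0.9822)/(2.7618e-07) = 0.1913 Ω
P = I²R = (0.225)² × 0.1913 = 0.00969 W

0.00969 W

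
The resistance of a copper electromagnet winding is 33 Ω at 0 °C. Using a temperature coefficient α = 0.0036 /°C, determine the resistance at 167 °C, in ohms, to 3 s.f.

ΔT = 167 − 0 = 167 °C
R = R₀(1 + αΔT) = 33 × (1 + 0.0036×167) = 33 × 1.601 = 52.8 Ω

52.8 Ω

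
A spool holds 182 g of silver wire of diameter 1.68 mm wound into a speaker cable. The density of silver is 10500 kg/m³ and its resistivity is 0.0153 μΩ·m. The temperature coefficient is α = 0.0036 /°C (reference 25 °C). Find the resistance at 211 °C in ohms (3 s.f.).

ρ = 0.0153 μΩ·m = 1.53×10^-8 Ω·m
A = π(d/2)² = π(8.4000e-04 m)² = 2.2167e-06 m²
L = m/(density·A) = 0.182/(10500×2.2167e-06) = 7.819 m
R = ρL/A = (1.53×10^-8)(7.819)/(2.2167e-06) = 0.05397 Ω
R(211 °C) = 0.05397 × (1 + 0.0036×186) = 0.0901 Ω

0.0901 Ω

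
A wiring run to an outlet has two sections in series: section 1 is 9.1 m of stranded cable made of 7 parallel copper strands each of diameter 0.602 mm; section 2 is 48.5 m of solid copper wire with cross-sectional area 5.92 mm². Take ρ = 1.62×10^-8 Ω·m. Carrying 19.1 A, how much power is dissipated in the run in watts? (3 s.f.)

Section 1: A_strand = π(3.0100e-04)² = 2.846e-07 m²; R₁ = ρL/(N·A_s) = (1.62×10^-8)(9.1)/(7×2.846e-07) = 0.07399 Ω
Section 2: A = 5.92 mm² = 5.920e-06 m²
R₂ = (1.62×10^-8)(48.5)/(5.920e-06) = 0.1327 Ω
R = R₁ + R₂ = 0.2067 Ω
P = I²R = (19.1)² × 0.2067 = 75.4 W

75.4 W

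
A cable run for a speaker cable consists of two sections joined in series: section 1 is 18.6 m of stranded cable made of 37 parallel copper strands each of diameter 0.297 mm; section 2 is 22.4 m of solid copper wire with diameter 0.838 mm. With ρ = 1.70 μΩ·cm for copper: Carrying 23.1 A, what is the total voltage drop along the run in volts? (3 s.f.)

ρ = 1.70 μΩ·cm = 1.70×10^-8 Ω·m
Section 1: A_strand = π(1.4850e-04)² = 6.928e-08 m²; R₁ = ρL/(N·A_s) = (1.70×10^-8)(18.6)/(37×6.928e-08) = 0.1234 Ω
Section 2: A = π(d/2)² = π(4.1900e-04 m)² = 5.515e-07 m²
R₂ = (1.70×10^-8)(22.4)/(5.515e-07) = 0.6904 Ω
R = R₁ + R₂ = 0.8138 Ω
V = IR = 23.1 × 0.8138 = 18.8 V

18.8 V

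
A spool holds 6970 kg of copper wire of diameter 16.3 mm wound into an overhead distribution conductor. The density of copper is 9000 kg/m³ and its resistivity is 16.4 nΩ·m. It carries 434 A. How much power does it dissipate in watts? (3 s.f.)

ρ = 16.4 nΩ·m = 1.64×10^-8 Ω·m
A = π(d/2)² = π(8.1500e-03 m)² = 2.0867e-04 m²
L = m/(density·A) = 6970/(9000×2.0867e-04) = 3711 m
R = ρL/A = (1.64×10^-8)(3711)/(2.0867e-04) = 0.2917 Ω
P = I²R = (434)² × 0.2917 = 54900 W

54900 W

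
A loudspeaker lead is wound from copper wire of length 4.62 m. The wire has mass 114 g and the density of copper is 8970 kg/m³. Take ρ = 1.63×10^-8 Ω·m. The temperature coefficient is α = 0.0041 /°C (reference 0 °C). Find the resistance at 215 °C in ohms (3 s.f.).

0.0515 Ω

A = m/(density·L) = 0.114/(8970×4.62) = 2.7509e-06 m²
R = ρL/A = (1.63×10^-8)(4.62)/(2.7509e-06) = 0.02738 Ω
R(215 °C) = 0.02738 × (1 + 0.0041×215) = 0.0515 Ω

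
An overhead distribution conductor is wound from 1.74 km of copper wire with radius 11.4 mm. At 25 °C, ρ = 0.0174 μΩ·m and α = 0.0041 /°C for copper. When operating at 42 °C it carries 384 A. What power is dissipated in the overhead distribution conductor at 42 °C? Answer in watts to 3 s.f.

ρ = 0.0174 μΩ·m = 1.74×10^-8 Ω·m
A = πr² = π(1.1400e-02 m)² = 4.083e-04 m²
R₍25₎ = ρL/A = (1.74×10^-8)(1740)/(4.083e-04) = 0.07415 Ω
R₍42₎ = R₍25₎(1 + αΔT) = 0.07415 × (1 + 0.0041×17) = 0.07932 Ω
P = I²R = (384)² × 0.07932 = 11700 W

11700 W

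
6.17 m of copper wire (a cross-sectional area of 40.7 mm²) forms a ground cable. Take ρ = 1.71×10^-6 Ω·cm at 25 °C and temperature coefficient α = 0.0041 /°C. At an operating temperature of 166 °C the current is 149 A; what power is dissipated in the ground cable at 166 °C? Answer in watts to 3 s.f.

90.8 W

ρ = 1.71×10^-6 Ω·cm = 1.71×10^-8 Ω·m
A = 40.7 mm² = 4.070e-05 m²
R₍25₎ = ρL/A = (1.71×10^-8)(6.17)/(4.070e-05) = 0.002592 Ω
R₍166₎ = R₍25₎(1 + αΔT) = 0.002592 × (1 + 0.0041×141) = 0.004091 Ω
P = I²R = (149)² × 0.004091 = 90.8 W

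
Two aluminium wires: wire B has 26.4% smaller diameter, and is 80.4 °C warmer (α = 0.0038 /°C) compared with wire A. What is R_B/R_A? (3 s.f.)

2.41

R ∝ ρL/d² with ρ ∝ (1+αΔT), so R_B/R_A = (1 − 26.4/100)⁻² × (1 + 0.0038×80.4)
= 1.846 × 1.306 = 2.41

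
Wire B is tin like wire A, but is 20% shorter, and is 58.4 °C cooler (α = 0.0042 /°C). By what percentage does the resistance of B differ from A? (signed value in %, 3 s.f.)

-39.6%

R ∝ ρL/d² with ρ ∝ (1+αΔT), so R_B/R_A = (1 − 20/100) × (1 − 0.0042×58.4)
= 0.8 × 0.7547 = 0.6038
(R_B − R_A)/R_A = 0.6038 − 1 = -39.6%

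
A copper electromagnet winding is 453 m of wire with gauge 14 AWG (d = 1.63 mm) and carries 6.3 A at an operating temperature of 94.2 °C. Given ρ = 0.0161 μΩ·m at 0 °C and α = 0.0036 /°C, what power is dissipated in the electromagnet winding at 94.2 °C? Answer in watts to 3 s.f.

186 W

ρ = 0.0161 μΩ·m = 1.61×10^-8 Ω·m
A = π(1.63/2 mm)² = π(8.1500e-04 m)² = 2.087e-06 m²
R₍0₎ = ρL/A = (1.61×10^-8)(453)/(2.087e-06) = 3.495 Ω
R₍94.2₎ = R₍0₎(1 + αΔT) = 3.495 × (1 + 0.0036×94.2) = 4.68 Ω
P = I²R = (6.3)² × 4.68 = 186 W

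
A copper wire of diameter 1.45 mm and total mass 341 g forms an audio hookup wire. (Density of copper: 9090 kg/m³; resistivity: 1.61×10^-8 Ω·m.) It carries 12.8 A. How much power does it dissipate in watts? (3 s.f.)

A = π(d/2)² = π(7.2500e-04 m)² = 1.6513e-06 m²
L = m/(density·A) = 0.341/(9090×1.6513e-06) = 22.72 m
R = ρL/A = (1.61×10^-8)(22.72)/(1.6513e-06) = 0.2215 Ω
P = I²R = (12.8)² × 0.2215 = 36.3 W

36.3 W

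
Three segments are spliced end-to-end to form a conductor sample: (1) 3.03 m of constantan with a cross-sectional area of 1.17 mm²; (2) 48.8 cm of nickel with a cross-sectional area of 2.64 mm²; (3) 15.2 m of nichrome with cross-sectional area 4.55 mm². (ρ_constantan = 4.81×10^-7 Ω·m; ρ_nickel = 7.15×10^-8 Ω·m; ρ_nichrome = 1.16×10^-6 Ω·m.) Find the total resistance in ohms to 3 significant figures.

5.13 Ω

Seg 1: A = 1.17 mm² = 1.170e-06 m²
R_1 = (4.81×10^-7)(3.03)/(1.170e-06) = 1.246 Ω
Seg 2: A = 2.64 mm² = 2.640e-06 m²
R_2 = (7.15×10^-8)(0.488)/(2.640e-06) = 0.01322 Ω
Seg 3: A = 4.55 mm² = 4.550e-06 m²
R_3 = (1.16×10^-6)(15.2)/(4.550e-06) = 3.875 Ω
R_total = R_1 + R_2 + R_3 = 5.13 Ω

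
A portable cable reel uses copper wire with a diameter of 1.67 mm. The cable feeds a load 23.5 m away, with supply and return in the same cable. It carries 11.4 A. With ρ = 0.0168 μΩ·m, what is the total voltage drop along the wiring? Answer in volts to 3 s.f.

ρ = 0.0168 μΩ·m = 1.68×10^-8 Ω·m
A = π(d/2)² = π(8.3500e-04 m)² = 2.190e-06 m²
Total conductor length (both ways) L = 2 × 23.5 = 47 m
R = ρL/A = (1.68×10^-8)(47)/(2.190e-06) = 0.3605 Ω
V = IR = 11.4 × 0.3605 = 4.11 V

4.11 V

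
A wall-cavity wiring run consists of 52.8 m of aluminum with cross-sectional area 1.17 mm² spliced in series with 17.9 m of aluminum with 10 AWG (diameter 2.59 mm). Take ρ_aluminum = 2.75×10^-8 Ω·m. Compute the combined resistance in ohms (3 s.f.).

Segment 1: A = 1.17 mm² = 1.170e-06 m²
R₁ = ρL/A = (2.75×10^-8)(52.8)/(1.170e-06) = 1.241 Ω
Segment 2: A = π(2.59/2 mm)² = π(1.2950e-03 m)² = 5.269e-06 m²
R₂ = (2.75×10^-8)(17.9)/(5.269e-06) = 0.09343 Ω
R = R₁ + R₂ = 1.33 Ω

1.33 Ω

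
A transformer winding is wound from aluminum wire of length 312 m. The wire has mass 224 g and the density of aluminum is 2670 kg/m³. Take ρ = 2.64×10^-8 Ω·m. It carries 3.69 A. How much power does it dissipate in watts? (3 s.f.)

A = m/(density·L) = 0.224/(2670×312) = 2.6889e-07 m²
R = ρL/A = (2.64×10^-8)(312)/(2.6889e-07) = 30.63 Ω
P = I²R = (3.69)² × 30.63 = 417 W

417 W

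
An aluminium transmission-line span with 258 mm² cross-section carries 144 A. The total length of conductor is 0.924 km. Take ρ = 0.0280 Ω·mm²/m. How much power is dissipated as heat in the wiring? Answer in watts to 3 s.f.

2080 W

ρ = 0.0280 Ω·mm²/m = 2.80×10^-8 Ω·m
A = 258 mm² = 2.580e-04 m²
R = ρL/A = (2.80×10^-8)(924)/(2.580e-04) = 0.1003 Ω
P = I²R = (144)² × 0.1003 = 2080 W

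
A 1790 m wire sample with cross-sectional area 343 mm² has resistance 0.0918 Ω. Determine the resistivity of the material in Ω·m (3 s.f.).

A = 343 mm² = 3.430e-04 m²
ρ = RA/L = (0.0918)(3.430e-04)/(1790) = 1.76×10^-8 Ω·m

1.76×10^-8 Ω·m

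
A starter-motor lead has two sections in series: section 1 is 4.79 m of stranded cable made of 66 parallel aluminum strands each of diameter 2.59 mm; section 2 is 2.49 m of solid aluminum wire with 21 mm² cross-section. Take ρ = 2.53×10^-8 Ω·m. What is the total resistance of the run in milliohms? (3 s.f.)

Section 1: A_strand = π(1.2950e-03)² = 5.269e-06 m²; R₁ = ρL/(N·A_s) = (2.53×10^-8)(4.79)/(66×5.269e-06) = 3.485×10^-4 Ω
Section 2: A = 21 mm² = 2.100e-05 m²
R₂ = (2.53×10^-8)(2.49)/(2.100e-05) = 0.003 Ω
R = R₁ + R₂ = 3.35 mΩ

3.35 mΩ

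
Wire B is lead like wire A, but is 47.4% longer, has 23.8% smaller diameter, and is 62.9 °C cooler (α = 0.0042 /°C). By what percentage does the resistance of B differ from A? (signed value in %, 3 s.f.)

86.8%

R ∝ ρL/d² with ρ ∝ (1+αΔT), so R_B/R_A = (1 + 47.4/100) × (1 − 23.8/100)⁻² × (1 − 0.0042×62.9)
= 1.474 × 1.722 × 0.7358 = 1.868
(R_B − R_A)/R_A = 1.868 − 1 = 86.8%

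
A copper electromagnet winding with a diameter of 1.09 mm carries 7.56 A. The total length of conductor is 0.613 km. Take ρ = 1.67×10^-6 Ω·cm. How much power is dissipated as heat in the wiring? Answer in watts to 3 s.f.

ρ = 1.67×10^-6 Ω·cm = 1.67×10^-8 Ω·m
A = π(d/2)² = π(5.4500e-04 m)² = 9.331e-07 m²
R = ρL/A = (1.67×10^-8)(613)/(9.331e-07) = 10.97 Ω
P = I²R = (7.56)² × 10.97 = 627 W

627 W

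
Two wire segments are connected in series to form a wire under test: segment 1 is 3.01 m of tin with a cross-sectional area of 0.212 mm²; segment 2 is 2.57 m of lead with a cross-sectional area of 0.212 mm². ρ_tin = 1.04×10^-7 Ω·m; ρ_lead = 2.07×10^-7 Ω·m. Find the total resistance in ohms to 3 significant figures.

3.99 Ω

Segment 1: A = 0.212 mm² = 2.120e-07 m²
R₁ = ρL/A = (1.04×10^-7)(3.01)/(2.120e-07) = 1.477 Ω
R₂ = (2.07×10^-7)(2.57)/(2.120e-07) = 2.509 Ω
R = R₁ + R₂ = 3.99 Ω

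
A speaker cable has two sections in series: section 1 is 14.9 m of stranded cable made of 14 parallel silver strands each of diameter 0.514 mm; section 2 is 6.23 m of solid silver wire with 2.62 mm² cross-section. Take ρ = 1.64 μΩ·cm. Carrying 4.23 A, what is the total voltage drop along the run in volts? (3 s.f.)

ρ = 1.64 μΩ·cm = 1.64×10^-8 Ω·m
Section 1: A_strand = π(2.5700e-04)² = 2.075e-07 m²; R₁ = ρL/(N·A_s) = (1.64×10^-8)(14.9)/(14×2.075e-07) = 0.08412 Ω
Section 2: A = 2.62 mm² = 2.620e-06 m²
R₂ = (1.64×10^-8)(6.23)/(2.620e-06) = 0.039 Ω
R = R₁ + R₂ = 0.1231 Ω
V = IR = 4.23 × 0.1231 = 0.521 V

0.521 V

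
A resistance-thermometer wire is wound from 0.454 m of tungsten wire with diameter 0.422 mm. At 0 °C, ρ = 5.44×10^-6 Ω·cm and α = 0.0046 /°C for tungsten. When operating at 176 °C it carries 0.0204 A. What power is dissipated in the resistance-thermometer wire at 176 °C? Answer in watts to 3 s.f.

ρ = 5.44×10^-6 Ω·cm = 5.44×10^-8 Ω·m
A = π(d/2)² = π(2.1100e-04 m)² = 1.399e-07 m²
R₍0₎ = ρL/A = (5.44×10^-8)(0.454)/(1.399e-07) = 0.1766 Ω
R₍176₎ = R₍0₎(1 + αΔT) = 0.1766 × (1 + 0.0046×176) = 0.3195 Ω
P = I²R = (0.0204)² × 0.3195 = 1.33×10^-4 W

1.33×10^-4 W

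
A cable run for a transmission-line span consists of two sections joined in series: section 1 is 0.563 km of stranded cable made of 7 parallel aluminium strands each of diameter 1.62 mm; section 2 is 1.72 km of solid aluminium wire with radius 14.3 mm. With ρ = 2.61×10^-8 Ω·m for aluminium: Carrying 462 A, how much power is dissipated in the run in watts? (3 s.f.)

2.32×10^5 W

Section 1: A_strand = π(8.1000e-04)² = 2.061e-06 m²; R₁ = ρL/(N·A_s) = (2.61×10^-8)(563)/(7×2.061e-06) = 1.018 Ω
Section 2: A = πr² = π(1.4300e-02 m)² = 6.424e-04 m²
R₂ = (2.61×10^-8)(1720)/(6.424e-04) = 0.06988 Ω
R = R₁ + R₂ = 1.088 Ω
P = I²R = (462)² × 1.088 = 2.32×10^5 W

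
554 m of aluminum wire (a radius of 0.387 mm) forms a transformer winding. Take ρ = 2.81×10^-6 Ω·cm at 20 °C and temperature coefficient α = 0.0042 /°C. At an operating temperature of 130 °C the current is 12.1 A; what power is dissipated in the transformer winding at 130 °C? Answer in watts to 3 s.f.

7080 W

ρ = 2.81×10^-6 Ω·cm = 2.81×10^-8 Ω·m
A = πr² = π(3.8700e-04 m)² = 4.705e-07 m²
R₍20₎ = ρL/A = (2.81×10^-8)(554)/(4.705e-07) = 33.09 Ω
R₍130₎ = R₍20₎(1 + αΔT) = 33.09 × (1 + 0.0042×110) = 48.37 Ω
P = I²R = (12.1)² × 48.37 = 7080 W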